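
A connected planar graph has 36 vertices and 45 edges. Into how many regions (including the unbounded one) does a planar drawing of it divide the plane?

Euler's formula for a connected plane graph: V − E + F = 2, so F = 2 − 36 + 45 = 11.

11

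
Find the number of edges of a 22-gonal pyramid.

A pyramid on an n-gon base has one n-gon and n triangles: V = 22 + 1 = 23, E = 2·22 = 44, F = 22 + 1 = 23.

44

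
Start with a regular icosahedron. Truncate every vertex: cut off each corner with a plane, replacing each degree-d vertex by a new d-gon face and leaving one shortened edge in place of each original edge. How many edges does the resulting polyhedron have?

The base solid has V = 12, E = 30, F = 20.
Truncation replaces each original edge-end by a new vertex, so V′ = 2E = 60.
Each original edge survives, and each old vertex of degree d contributes d new edges; summing degrees gives Σd = 2E, so E′ = E + 2E = 3E = 90.
Each original face survives and each original vertex becomes one new face: F′ = F + V = 32.

90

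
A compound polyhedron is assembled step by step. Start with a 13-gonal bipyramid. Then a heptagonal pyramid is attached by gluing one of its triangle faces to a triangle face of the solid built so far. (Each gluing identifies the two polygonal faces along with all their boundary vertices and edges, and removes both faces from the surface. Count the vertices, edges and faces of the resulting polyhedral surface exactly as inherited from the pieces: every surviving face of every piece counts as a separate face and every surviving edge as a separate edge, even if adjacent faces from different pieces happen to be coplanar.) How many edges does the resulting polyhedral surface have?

50

A 13-gonal bipyramid: V=15, E=39, F=26.
Attach a heptagonal pyramid (V=8, E=14, F=8) along a 3-gon: merge 3 vertices and 3 edges, delete both glued faces → V=20, E=50, F=32.
Check: V − E + F = 20 − 50 + 32 = 2.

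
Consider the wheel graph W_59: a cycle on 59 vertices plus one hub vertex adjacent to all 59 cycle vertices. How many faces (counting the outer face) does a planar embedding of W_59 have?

60

W_59 has V = 59 + 1 = 60 vertices and E = 2·59 = 118 edges.
By Euler's formula F = 2 − V + E = 2 − 60 + 118 = 60.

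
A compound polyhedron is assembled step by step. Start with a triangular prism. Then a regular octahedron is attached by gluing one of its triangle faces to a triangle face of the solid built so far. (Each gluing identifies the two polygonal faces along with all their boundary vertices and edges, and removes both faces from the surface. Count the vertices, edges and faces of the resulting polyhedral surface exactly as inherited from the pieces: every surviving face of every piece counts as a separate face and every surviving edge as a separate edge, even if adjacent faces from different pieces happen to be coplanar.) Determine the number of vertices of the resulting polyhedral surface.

9

A triangular prism: V=6, E=9, F=5.
Attach a regular octahedron (V=6, E=12, F=8) along a 3-gon: merge 3 vertices and 3 edges, delete both glued faces → V=9, E=18, F=11.
Check: V − E + F = 9 − 18 + 11 = 2.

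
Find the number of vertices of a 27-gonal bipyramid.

A bipyramid over an n-gon has 2n triangular faces and n + 2 vertices: V = 27 + 2 = 29, E = 3·27 = 81, F = 2·27 = 54.

29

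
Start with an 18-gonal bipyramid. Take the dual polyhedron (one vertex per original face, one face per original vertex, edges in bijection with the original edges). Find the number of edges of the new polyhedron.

54

The base solid has V = 20, E = 54, F = 36.
The dual swaps V and F and preserves E: V′ = F = 36, E′ = E = 54, F′ = V = 20.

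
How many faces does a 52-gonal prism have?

A prism on an n-gon has two n-gon bases and n rectangular sides: V = 2·52 = 104, E = 3·52 = 156, F = 52 + 2 = 54.
Check: V − E + F = 104 − 156 + 54 = 2.

54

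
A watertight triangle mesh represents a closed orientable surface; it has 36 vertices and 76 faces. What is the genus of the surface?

2

Every face is a triangle, so 2E = 3·76 = 228, giving E = 114.
χ = V − E + F = 36 − 114 + 76 = -2.
For a closed orientable surface χ = 2 − 2g, so g = (2 − (-2))/2 = 2.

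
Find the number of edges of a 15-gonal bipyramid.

A bipyramid over an n-gon has 2n triangular faces and n + 2 vertices: V = 15 + 2 = 17, E = 3·15 = 45, F = 2·15 = 30.

45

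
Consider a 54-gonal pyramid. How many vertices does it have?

A pyramid on an n-gon base has one n-gon and n triangles: V = 54 + 1 = 55, E = 2·54 = 108, F = 54 + 1 = 55.

55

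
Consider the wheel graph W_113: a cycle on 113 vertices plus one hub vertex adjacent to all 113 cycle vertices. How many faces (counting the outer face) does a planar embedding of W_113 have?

114

W_113 has V = 113 + 1 = 114 vertices and E = 2·113 = 226 edges.
By Euler's formula F = 2 − V + E = 2 − 114 + 226 = 114.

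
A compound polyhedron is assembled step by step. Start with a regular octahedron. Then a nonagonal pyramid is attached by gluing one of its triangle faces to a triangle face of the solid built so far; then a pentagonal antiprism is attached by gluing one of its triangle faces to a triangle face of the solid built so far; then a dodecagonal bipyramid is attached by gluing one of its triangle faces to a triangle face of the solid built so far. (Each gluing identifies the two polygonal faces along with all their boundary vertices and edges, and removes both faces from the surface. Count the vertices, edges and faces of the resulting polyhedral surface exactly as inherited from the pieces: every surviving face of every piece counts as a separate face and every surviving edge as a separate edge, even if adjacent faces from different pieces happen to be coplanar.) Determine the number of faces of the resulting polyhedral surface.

48

A regular octahedron: V=6, E=12, F=8.
Attach a nonagonal pyramid (V=10, E=18, F=10) along a 3-gon: merge 3 vertices and 3 edges, delete both glued faces → V=13, E=27, F=16.
Attach a pentagonal antiprism (V=10, E=20, F=12) along a 3-gon: merge 3 vertices and 3 edges, delete both glued faces → V=20, E=44, F=26.
Attach a dodecagonal bipyramid (V=14, E=36, F=24) along a 3-gon: merge 3 vertices and 3 edges, delete both glued faces → V=31, E=77, F=48.
Check: V − E + F = 31 − 77 + 48 = 2.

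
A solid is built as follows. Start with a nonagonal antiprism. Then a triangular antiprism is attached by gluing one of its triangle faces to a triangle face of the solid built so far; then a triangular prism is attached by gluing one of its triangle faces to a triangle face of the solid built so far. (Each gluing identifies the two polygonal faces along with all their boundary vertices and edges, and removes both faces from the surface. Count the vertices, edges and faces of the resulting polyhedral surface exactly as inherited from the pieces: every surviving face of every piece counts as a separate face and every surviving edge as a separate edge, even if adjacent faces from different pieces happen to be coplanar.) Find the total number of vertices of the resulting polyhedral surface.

A nonagonal antiprism: V=18, E=36, F=20.
Attach a triangular antiprism (V=6, E=12, F=8) along a 3-gon: merge 3 vertices and 3 edges, delete both glued faces → V=21, E=45, F=26.
Attach a triangular prism (V=6, E=9, F=5) along a 3-gon: merge 3 vertices and 3 edges, delete both glued faces → V=24, E=51, F=29.
Check: V − E + F = 24 − 51 + 29 = 2.

24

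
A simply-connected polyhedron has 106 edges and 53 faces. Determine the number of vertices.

Here V − E + F = 2.
V = 2 + E − F = 2 + 106 − 53 = 55.

55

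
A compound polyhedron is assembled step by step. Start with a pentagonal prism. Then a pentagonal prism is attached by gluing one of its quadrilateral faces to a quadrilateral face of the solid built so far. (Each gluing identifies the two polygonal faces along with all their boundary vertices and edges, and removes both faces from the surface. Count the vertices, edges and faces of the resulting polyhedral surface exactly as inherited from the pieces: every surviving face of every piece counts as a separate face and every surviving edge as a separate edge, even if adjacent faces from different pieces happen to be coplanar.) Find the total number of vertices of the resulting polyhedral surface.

A pentagonal prism: V=10, E=15, F=7.
Attach a pentagonal prism (V=10, E=15, F=7) along a 4-gon: merge 4 vertices and 4 edges, delete both glued faces → V=16, E=26, F=12.
Check: V − E + F = 16 − 26 + 12 = 2.

16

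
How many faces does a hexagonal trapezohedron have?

12

The n-trapezohedron (dual of the n-antiprism) has V = 2·6 + 2 = 14, E = 4·6 = 24, F = 2·6 = 12.
Check: V − E + F = 14 − 24 + 12 = 2.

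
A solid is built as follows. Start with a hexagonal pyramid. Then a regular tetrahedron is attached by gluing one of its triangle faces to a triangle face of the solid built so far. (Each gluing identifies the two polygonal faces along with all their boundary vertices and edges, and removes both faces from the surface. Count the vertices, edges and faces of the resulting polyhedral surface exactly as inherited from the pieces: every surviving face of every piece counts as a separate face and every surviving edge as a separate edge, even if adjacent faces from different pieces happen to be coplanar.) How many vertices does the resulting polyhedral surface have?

A hexagonal pyramid: V=7, E=12, F=7.
Attach a regular tetrahedron (V=4, E=6, F=4) along a 3-gon: merge 3 vertices and 3 edges, delete both glued faces → V=8, E=15, F=9.
Check: V − E + F = 8 − 15 + 9 = 2.

8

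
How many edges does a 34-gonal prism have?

A prism on an n-gon has two n-gon bases and n rectangular sides: V = 2·34 = 68, E = 3·34 = 102, F = 34 + 2 = 36.
Check: V − E + F = 68 − 102 + 36 = 2.

102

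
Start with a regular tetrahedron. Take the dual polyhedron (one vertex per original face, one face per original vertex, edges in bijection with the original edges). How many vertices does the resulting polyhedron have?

The base solid has V = 4, E = 6, F = 4.
The dual swaps V and F and preserves E: V′ = F = 4, E′ = E = 6, F′ = V = 4.

4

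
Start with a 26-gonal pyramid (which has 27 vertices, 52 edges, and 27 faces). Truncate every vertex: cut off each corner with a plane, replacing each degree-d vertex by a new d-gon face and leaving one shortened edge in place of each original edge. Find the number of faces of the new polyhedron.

Truncation replaces each original edge-end by a new vertex, so V′ = 2E = 104.
Each original edge survives, and each old vertex of degree d contributes d new edges; summing degrees gives Σd = 2E, so E′ = E + 2E = 3E = 156.
Each original face survives and each original vertex becomes one new face: F′ = F + V = 54.

54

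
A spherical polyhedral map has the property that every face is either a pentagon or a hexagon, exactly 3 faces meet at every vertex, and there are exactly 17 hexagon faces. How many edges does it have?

Let x be the number of pentagons; then F = 17 + x.
Edge–face incidences: 2E = 6·17 + 5·x = 102 + 5x.
Every vertex has degree 3, so 3V = 2E.
Euler: V − E + F = 2 ⇒ (2E)/3 − E + (17 + x) = 2.
Multiply by 6: 2·(2E) − 3·(2E) + 6·(17 + x) = 12, i.e. 102 + 6x − (102 + 5x) = 12.
Collecting terms: x = 12.
Then 2E = 102 + 5·12 = 162, so E = 81, V = 2E/3 = 54, F = 17 + 12 = 29.

81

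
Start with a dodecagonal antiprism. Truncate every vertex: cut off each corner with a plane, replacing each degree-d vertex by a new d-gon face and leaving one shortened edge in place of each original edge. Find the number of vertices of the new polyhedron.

96

The base solid has V = 24, E = 48, F = 26.
Truncation replaces each original edge-end by a new vertex, so V′ = 2E = 96.
Each original edge survives, and each old vertex of degree d contributes d new edges; summing degrees gives Σd = 2E, so E′ = E + 2E = 3E = 144.
Each original face survives and each original vertex becomes one new face: F′ = F + V = 50.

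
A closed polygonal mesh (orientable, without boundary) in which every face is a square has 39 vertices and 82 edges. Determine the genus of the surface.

Every face is a square and each edge borders two faces, so 4F = 2·82, giving F = 41.
χ = V − E + F = 39 − 82 + 41 = -2.
For a closed orientable surface χ = 2 − 2g, so g = (2 − (-2))/2 = 2.

2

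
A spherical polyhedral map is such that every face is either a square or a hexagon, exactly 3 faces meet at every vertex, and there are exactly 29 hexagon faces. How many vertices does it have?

66

Let x be the number of squares; then F = 29 + x.
Edge–face incidences: 2E = 6·29 + 4·x = 174 + 4x.
Every vertex has degree 3, so 3V = 2E.
Euler: V − E + F = 2 ⇒ (2E)/3 − E + (29 + x) = 2.
Multiply by 6: 2·(2E) − 3·(2E) + 6·(29 + x) = 12, i.e. 174 + 6x − (174 + 4x) = 12.
Collecting terms: 2x = 12, so x = 6.
Then 2E = 174 + 4·6 = 198, so E = 99, V = 2E/3 = 66, F = 29 + 6 = 35.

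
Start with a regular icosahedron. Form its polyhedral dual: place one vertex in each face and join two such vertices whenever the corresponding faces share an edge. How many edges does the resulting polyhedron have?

30

The base solid has V = 12, E = 30, F = 20.
The dual swaps V and F and preserves E: V′ = F = 20, E′ = E = 30, F′ = V = 12.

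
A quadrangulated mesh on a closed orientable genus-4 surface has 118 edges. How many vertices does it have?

53

χ = 2 − 2·4 = -6, and every face is a square so 4F = 2E.
F = 2E/4 = 59. Then V = -6 + E − F = -6 + 118 − 59 = 53.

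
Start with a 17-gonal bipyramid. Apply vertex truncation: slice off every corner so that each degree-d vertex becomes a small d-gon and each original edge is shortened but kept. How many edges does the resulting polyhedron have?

153

The base solid has V = 19, E = 51, F = 34.
Truncation replaces each original edge-end by a new vertex, so V′ = 2E = 102.
Each original edge survives, and each old vertex of degree d contributes d new edges; summing degrees gives Σd = 2E, so E′ = E + 2E = 3E = 153.
Each original face survives and each original vertex becomes one new face: F′ = F + V = 53.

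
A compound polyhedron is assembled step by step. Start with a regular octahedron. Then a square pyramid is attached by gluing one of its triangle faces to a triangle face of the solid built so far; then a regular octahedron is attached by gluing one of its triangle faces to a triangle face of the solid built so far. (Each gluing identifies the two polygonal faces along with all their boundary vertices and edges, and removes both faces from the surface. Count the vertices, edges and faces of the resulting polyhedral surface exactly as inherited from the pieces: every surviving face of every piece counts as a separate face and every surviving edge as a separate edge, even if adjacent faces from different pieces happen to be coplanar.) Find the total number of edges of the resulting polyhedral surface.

A regular octahedron: V=6, E=12, F=8.
Attach a square pyramid (V=5, E=8, F=5) along a 3-gon: merge 3 vertices and 3 edges, delete both glued faces → V=8, E=17, F=11.
Attach a regular octahedron (V=6, E=12, F=8) along a 3-gon: merge 3 vertices and 3 edges, delete both glued faces → V=11, E=26, F=17.
Check: V − E + F = 11 − 26 + 17 = 2.

26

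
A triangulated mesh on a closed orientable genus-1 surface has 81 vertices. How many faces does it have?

162

χ = 2 − 2·1 = 0, and every face is a triangle so 3F = 2E.
V − E + F = 0 with E = 3F/2 gives 81 − (3/2 − 1)·F = 0, so F = 162 and E = 243.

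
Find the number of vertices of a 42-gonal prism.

84

A prism on an n-gon has two n-gon bases and n rectangular sides: V = 2·42 = 84, E = 3·42 = 126, F = 42 + 2 = 44.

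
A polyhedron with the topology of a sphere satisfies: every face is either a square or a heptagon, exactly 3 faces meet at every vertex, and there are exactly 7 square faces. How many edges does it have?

Let x be the number of heptagons; then F = 7 + x.
Edge–face incidences: 2E = 4·7 + 7·x = 28 + 7x.
Every vertex has degree 3, so 3V = 2E.
Euler: V − E + F = 2 ⇒ (2E)/3 − E + (7 + x) = 2.
Multiply by 6: 2·(2E) − 3·(2E) + 6·(7 + x) = 12, i.e. 42 + 6x − (28 + 7x) = 12.
Collecting terms: −x + 14 = 12, so −x = −2, so x = 2.
Then 2E = 28 + 7·2 = 42, so E = 21, V = 2E/3 = 14, F = 7 + 2 = 9.

21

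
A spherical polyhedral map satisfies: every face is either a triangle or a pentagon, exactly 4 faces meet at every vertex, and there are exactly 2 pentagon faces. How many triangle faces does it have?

10

Let x be the number of triangles; then F = 2 + x.
Edge–face incidences: 2E = 5·2 + 3·x = 10 + 3x.
Every vertex has degree 4, so 4V = 2E.
Euler: V − E + F = 2 ⇒ (2E)/4 − E + (2 + x) = 2.
Multiply by 8: 2·(2E) − 4·(2E) + 8·(2 + x) = 16, i.e. 16 + 8x − 2·(10 + 3x) = 16.
Collecting terms: 2x − 4 = 16, so 2x = 20, so x = 10.
Then 2E = 10 + 3·10 = 40, so E = 20, V = 2E/4 = 10, F = 2 + 10 = 12.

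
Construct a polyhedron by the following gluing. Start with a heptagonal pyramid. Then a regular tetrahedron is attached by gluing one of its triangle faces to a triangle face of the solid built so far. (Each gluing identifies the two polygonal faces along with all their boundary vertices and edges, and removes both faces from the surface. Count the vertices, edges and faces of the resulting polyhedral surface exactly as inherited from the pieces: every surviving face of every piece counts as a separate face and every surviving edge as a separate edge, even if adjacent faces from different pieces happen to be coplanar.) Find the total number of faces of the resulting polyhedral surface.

A heptagonal pyramid: V=8, E=14, F=8.
Attach a regular tetrahedron (V=4, E=6, F=4) along a 3-gon: merge 3 vertices and 3 edges, delete both glued faces → V=9, E=17, F=10.
Check: V − E + F = 9 − 17 + 10 = 2.

10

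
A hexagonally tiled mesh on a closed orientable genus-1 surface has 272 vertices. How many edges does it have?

χ = 2 − 2·1 = 0, and every face is a hexagon so 6F = 2E.
V − E + F = 0 with E = 6F/2 gives 272 − (6/2 − 1)·F = 0, so F = 136 and E = 408.

408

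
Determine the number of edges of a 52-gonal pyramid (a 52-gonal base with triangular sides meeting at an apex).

104

A pyramid on an n-gon base has one n-gon and n triangles: V = 52 + 1 = 53, E = 2·52 = 104, F = 52 + 1 = 53.
Check: V − E + F = 53 − 104 + 53 = 2.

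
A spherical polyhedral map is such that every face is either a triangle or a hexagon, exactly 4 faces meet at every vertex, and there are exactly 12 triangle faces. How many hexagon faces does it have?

2

Let x be the number of hexagons; then F = 12 + x.
Edge–face incidences: 2E = 3·12 + 6·x = 36 + 6x.
Every vertex has degree 4, so 4V = 2E.
Euler: V − E + F = 2 ⇒ (2E)/4 − E + (12 + x) = 2.
Multiply by 8: 2·(2E) − 4·(2E) + 8·(12 + x) = 16, i.e. 96 + 8x − 2·(36 + 6x) = 16.
Collecting terms: −4x + 24 = 16, so −4x = −8, so x = 2.
Then 2E = 36 + 6·2 = 48, so E = 24, V = 2E/4 = 12, F = 12 + 2 = 14.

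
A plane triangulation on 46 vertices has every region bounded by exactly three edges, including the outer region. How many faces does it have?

88

In a plane triangulation 3F = 2E and V − E + F = 2, so F = 2V − 4 = 2·46 − 4 = 88.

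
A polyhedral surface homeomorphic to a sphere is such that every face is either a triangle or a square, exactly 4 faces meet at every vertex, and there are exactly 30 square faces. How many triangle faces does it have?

8

Let x be the number of triangles; then F = 30 + x.
Edge–face incidences: 2E = 4·30 + 3·x = 120 + 3x.
Every vertex has degree 4, so 4V = 2E.
Euler: V − E + F = 2 ⇒ (2E)/4 − E + (30 + x) = 2.
Multiply by 8: 2·(2E) − 4·(2E) + 8·(30 + x) = 16, i.e. 240 + 8x − 2·(120 + 3x) = 16.
Collecting terms: 2x = 16, so x = 8.
Then 2E = 120 + 3·8 = 144, so E = 72, V = 2E/4 = 36, F = 30 + 8 = 38.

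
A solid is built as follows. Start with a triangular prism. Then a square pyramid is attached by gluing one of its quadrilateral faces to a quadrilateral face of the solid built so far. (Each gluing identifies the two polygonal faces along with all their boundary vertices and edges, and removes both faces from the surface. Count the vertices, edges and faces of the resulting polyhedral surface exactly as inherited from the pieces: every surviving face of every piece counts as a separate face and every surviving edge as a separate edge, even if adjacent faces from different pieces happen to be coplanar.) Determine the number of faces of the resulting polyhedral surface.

8

A triangular prism: V=6, E=9, F=5.
Attach a square pyramid (V=5, E=8, F=5) along a 4-gon: merge 4 vertices and 4 edges, delete both glued faces → V=7, E=13, F=8.
Check: V − E + F = 7 − 13 + 8 = 2.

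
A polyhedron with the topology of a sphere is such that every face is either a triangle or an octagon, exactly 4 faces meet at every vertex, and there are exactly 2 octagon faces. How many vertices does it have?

Let x be the number of triangles; then F = 2 + x.
Edge–face incidences: 2E = 8·2 + 3·x = 16 + 3x.
Every vertex has degree 4, so 4V = 2E.
Euler: V − E + F = 2 ⇒ (2E)/4 − E + (2 + x) = 2.
Multiply by 8: 2·(2E) − 4·(2E) + 8·(2 + x) = 16, i.e. 16 + 8x − 2·(16 + 3x) = 16.
Collecting terms: 2x − 16 = 16, so 2x = 32, so x = 16.
Then 2E = 16 + 3·16 = 64, so E = 32, V = 2E/4 = 16, F = 2 + 16 = 18.

16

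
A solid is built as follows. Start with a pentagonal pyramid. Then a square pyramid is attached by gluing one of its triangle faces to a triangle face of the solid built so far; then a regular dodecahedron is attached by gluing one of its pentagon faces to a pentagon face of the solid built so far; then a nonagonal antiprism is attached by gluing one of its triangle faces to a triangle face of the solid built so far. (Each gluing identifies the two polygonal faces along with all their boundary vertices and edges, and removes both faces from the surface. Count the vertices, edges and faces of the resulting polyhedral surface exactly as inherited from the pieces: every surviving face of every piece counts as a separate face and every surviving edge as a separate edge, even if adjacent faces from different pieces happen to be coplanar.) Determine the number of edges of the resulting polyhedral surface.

73

A pentagonal pyramid: V=6, E=10, F=6.
Attach a square pyramid (V=5, E=8, F=5) along a 3-gon: merge 3 vertices and 3 edges, delete both glued faces → V=8, E=15, F=9.
Attach a regular dodecahedron (V=20, E=30, F=12) along a 5-gon: merge 5 vertices and 5 edges, delete both glued faces → V=23, E=40, F=19.
Attach a nonagonal antiprism (V=18, E=36, F=20) along a 3-gon: merge 3 vertices and 3 edges, delete both glued faces → V=38, E=73, F=37.
Check: V − E + F = 38 − 73 + 37 = 2.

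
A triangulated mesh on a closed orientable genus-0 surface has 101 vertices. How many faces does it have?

χ = 2 − 2·0 = 2, and every face is a triangle so 3F = 2E.
V − E + F = 2 with E = 3F/2 gives 101 − (3/2 − 1)·F = 2, so F = 198 and E = 297.

198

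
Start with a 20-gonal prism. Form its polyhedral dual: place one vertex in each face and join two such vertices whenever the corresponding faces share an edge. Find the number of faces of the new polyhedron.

The base solid has V = 40, E = 60, F = 22.
The dual swaps V and F and preserves E: V′ = F = 22, E′ = E = 60, F′ = V = 40.

40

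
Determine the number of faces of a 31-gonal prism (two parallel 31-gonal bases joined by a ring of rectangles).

33

A prism on an n-gon has two n-gon bases and n rectangular sides: V = 2·31 = 62, E = 3·31 = 93, F = 31 + 2 = 33.
Check: V − E + F = 62 − 93 + 33 = 2.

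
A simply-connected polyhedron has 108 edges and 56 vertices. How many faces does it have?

54

Here V − E + F = 2.
F = 2 − V + E = 2 − 56 + 108 = 54.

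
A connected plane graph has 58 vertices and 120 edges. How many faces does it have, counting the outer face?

Euler's formula for a connected plane graph: V − E + F = 2, so F = 2 − 58 + 120 = 64.

64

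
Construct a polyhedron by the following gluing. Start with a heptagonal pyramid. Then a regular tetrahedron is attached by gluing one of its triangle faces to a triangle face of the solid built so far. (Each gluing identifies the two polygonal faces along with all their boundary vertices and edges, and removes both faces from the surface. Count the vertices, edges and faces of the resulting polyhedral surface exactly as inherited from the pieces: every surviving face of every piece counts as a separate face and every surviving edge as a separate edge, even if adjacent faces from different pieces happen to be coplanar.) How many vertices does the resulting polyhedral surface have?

9

A heptagonal pyramid: V=8, E=14, F=8.
Attach a regular tetrahedron (V=4, E=6, F=4) along a 3-gon: merge 3 vertices and 3 edges, delete both glued faces → V=9, E=17, F=10.
Check: V − E + F = 9 − 17 + 10 = 2.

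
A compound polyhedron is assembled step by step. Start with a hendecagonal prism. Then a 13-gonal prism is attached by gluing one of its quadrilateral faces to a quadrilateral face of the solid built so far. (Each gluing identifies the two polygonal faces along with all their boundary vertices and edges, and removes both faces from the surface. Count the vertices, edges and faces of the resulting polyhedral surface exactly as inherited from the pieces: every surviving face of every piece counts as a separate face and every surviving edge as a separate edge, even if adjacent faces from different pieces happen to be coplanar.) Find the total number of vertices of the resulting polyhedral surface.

A hendecagonal prism: V=22, E=33, F=13.
Attach a 13-gonal prism (V=26, E=39, F=15) along a 4-gon: merge 4 vertices and 4 edges, delete both glued faces → V=44, E=68, F=26.
Check: V − E + F = 44 − 68 + 26 = 2.

44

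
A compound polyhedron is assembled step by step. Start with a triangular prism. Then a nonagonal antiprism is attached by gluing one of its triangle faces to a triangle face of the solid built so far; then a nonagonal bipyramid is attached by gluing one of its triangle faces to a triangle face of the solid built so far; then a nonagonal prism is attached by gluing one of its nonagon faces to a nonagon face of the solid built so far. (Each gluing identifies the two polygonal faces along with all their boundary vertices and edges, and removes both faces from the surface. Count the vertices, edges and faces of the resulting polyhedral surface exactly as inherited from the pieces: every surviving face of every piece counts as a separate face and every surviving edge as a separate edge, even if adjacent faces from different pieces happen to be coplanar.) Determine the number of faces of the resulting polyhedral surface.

A triangular prism: V=6, E=9, F=5.
Attach a nonagonal antiprism (V=18, E=36, F=20) along a 3-gon: merge 3 vertices and 3 edges, delete both glued faces → V=21, E=42, F=23.
Attach a nonagonal bipyramid (V=11, E=27, F=18) along a 3-gon: merge 3 vertices and 3 edges, delete both glued faces → V=29, E=66, F=39.
Attach a nonagonal prism (V=18, E=27, F=11) along a 9-gon: merge 9 vertices and 9 edges, delete both glued faces → V=38, E=84, F=48.
Check: V − E + F = 38 − 84 + 48 = 2.

48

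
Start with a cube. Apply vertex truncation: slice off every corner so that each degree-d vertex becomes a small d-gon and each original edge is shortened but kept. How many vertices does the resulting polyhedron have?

The base solid has V = 8, E = 12, F = 6.
Truncation replaces each original edge-end by a new vertex, so V′ = 2E = 24.
Each original edge survives, and each old vertex of degree d contributes d new edges; summing degrees gives Σd = 2E, so E′ = E + 2E = 3E = 36.
Each original face survives and each original vertex becomes one new face: F′ = F + V = 14.

24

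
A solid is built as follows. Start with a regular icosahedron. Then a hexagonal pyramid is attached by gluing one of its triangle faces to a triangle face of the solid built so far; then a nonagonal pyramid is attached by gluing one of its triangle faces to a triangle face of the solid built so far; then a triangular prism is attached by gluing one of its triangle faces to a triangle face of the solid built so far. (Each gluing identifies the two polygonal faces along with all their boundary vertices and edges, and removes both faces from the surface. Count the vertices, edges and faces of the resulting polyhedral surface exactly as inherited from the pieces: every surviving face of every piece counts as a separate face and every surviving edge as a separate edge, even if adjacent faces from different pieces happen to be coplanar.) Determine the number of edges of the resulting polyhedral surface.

60

A regular icosahedron: V=12, E=30, F=20.
Attach a hexagonal pyramid (V=7, E=12, F=7) along a 3-gon: merge 3 vertices and 3 edges, delete both glued faces → V=16, E=39, F=25.
Attach a nonagonal pyramid (V=10, E=18, F=10) along a 3-gon: merge 3 vertices and 3 edges, delete both glued faces → V=23, E=54, F=33.
Attach a triangular prism (V=6, E=9, F=5) along a 3-gon: merge 3 vertices and 3 edges, delete both glued faces → V=26, E=60, F=36.
Check: V − E + F = 26 − 60 + 36 = 2.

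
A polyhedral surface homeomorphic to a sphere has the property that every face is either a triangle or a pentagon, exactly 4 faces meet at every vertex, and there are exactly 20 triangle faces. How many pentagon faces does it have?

12

Let x be the number of pentagons; then F = 20 + x.
Edge–face incidences: 2E = 3·20 + 5·x = 60 + 5x.
Every vertex has degree 4, so 4V = 2E.
Euler: V − E + F = 2 ⇒ (2E)/4 − E + (20 + x) = 2.
Multiply by 8: 2·(2E) − 4·(2E) + 8·(20 + x) = 16, i.e. 160 + 8x − 2·(60 + 5x) = 16.
Collecting terms: −2x + 40 = 16, so −2x = −24, so x = 12.
Then 2E = 60 + 5·12 = 120, so E = 60, V = 2E/4 = 30, F = 20 + 12 = 32.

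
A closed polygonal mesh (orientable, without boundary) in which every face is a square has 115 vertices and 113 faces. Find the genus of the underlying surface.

Every face is a square, so 2E = 4·113 = 452, giving E = 226.
χ = V − E + F = 115 − 226 + 113 = 2.
For a closed orientable surface χ = 2 − 2g, so g = (2 − (2))/2 = 0.

0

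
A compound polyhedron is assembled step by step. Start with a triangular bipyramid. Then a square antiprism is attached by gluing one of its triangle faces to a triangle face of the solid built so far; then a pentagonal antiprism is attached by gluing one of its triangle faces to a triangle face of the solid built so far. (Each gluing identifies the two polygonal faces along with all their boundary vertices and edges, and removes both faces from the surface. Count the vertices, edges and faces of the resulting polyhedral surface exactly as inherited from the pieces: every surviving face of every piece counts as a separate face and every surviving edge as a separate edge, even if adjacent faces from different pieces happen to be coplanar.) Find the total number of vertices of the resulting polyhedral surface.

17

A triangular bipyramid: V=5, E=9, F=6.
Attach a square antiprism (V=8, E=16, F=10) along a 3-gon: merge 3 vertices and 3 edges, delete both glued faces → V=10, E=22, F=14.
Attach a pentagonal antiprism (V=10, E=20, F=12) along a 3-gon: merge 3 vertices and 3 edges, delete both glued faces → V=17, E=39, F=24.
Check: V − E + F = 17 − 39 + 24 = 2.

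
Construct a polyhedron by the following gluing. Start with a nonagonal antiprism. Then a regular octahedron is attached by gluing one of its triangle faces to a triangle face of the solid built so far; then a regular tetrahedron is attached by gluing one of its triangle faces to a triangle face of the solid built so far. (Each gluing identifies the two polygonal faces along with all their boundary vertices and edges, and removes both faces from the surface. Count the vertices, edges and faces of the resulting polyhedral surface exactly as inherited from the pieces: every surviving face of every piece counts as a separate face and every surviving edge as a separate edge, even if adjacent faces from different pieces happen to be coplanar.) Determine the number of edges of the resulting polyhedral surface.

48

A nonagonal antiprism: V=18, E=36, F=20.
Attach a regular octahedron (V=6, E=12, F=8) along a 3-gon: merge 3 vertices and 3 edges, delete both glued faces → V=21, E=45, F=26.
Attach a regular tetrahedron (V=4, E=6, F=4) along a 3-gon: merge 3 vertices and 3 edges, delete both glued faces → V=22, E=48, F=28.
Check: V − E + F = 22 − 48 + 28 = 2.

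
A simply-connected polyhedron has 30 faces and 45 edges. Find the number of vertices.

Here V − E + F = 2.
V = 2 + E − F = 2 + 45 − 30 = 17.

17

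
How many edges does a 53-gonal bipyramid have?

159

A bipyramid over an n-gon has 2n triangular faces and n + 2 vertices: V = 53 + 2 = 55, E = 3·53 = 159, F = 2·53 = 106.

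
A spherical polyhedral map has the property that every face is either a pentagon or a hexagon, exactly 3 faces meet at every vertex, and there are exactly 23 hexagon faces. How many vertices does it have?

66

Let x be the number of pentagons; then F = 23 + x.
Edge–face incidences: 2E = 6·23 + 5·x = 138 + 5x.
Every vertex has degree 3, so 3V = 2E.
Euler: V − E + F = 2 ⇒ (2E)/3 − E + (23 + x) = 2.
Multiply by 6: 2·(2E) − 3·(2E) + 6·(23 + x) = 12, i.e. 138 + 6x − (138 + 5x) = 12.
Collecting terms: x = 12.
Then 2E = 138 + 5·12 = 198, so E = 99, V = 2E/3 = 66, F = 23 + 12 = 35.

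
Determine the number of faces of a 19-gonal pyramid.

A pyramid on an n-gon base has one n-gon and n triangles: V = 19 + 1 = 20, E = 2·19 = 38, F = 19 + 1 = 20.

20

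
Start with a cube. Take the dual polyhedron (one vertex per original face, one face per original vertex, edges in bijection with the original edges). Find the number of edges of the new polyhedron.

The base solid has V = 8, E = 12, F = 6.
The dual swaps V and F and preserves E: V′ = F = 6, E′ = E = 12, F′ = V = 8.

12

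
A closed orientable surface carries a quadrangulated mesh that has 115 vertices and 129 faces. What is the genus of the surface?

8

Every face is a square, so 2E = 4·129 = 516, giving E = 258.
χ = V − E + F = 115 − 258 + 129 = -14.
For a closed orientable surface χ = 2 − 2g, so g = (2 − (-14))/2 = 8.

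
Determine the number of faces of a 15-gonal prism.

A prism on an n-gon has two n-gon bases and n rectangular sides: V = 2·15 = 30, E = 3·15 = 45, F = 15 + 2 = 17.

17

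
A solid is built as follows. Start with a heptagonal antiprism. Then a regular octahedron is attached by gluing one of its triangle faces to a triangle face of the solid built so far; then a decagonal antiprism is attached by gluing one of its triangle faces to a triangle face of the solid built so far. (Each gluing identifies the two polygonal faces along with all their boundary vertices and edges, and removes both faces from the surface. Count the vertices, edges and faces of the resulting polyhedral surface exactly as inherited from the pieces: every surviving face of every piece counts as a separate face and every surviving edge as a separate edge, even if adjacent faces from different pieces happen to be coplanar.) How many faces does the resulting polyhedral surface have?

A heptagonal antiprism: V=14, E=28, F=16.
Attach a regular octahedron (V=6, E=12, F=8) along a 3-gon: merge 3 vertices and 3 edges, delete both glued faces → V=17, E=37, F=22.
Attach a decagonal antiprism (V=20, E=40, F=22) along a 3-gon: merge 3 vertices and 3 edges, delete both glued faces → V=34, E=74, F=42.
Check: V − E + F = 34 − 74 + 42 = 2.

42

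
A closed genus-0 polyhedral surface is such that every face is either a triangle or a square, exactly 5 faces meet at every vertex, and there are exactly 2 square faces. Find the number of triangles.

24

Let x be the number of triangles; then F = 2 + x.
Edge–face incidences: 2E = 4·2 + 3·x = 8 + 3x.
Every vertex has degree 5, so 5V = 2E.
Euler: V − E + F = 2 ⇒ (2E)/5 − E + (2 + x) = 2.
Multiply by 10: 2·(2E) − 5·(2E) + 10·(2 + x) = 20, i.e. 20 + 10x − 3·(8 + 3x) = 20.
Collecting terms: x − 4 = 20, so x = 24.
Then 2E = 8 + 3·24 = 80, so E = 40, V = 2E/5 = 16, F = 2 + 24 = 26.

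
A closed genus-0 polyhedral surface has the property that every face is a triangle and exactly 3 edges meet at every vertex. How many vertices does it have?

Each face has 3 edges and each edge borders two faces, so 2E = 3F.
Each vertex has degree 3, so 3V = 2E and hence V = 3F/3.
Euler: V − E + F = 2 ⇒ (3F/3) − (3F/2) + F = 2.
Multiply by 6: (6 − 9 + 6)F = 12, i.e. 3F = 12.
So F = 4, E = 3·4/2 = 6, V = 3·4/3 = 4.

4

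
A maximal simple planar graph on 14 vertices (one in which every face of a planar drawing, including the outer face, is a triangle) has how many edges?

36

In a plane triangulation 3F = 2E and V − E + F = 2, so E = 3V − 6 = 3·14 − 6 = 36.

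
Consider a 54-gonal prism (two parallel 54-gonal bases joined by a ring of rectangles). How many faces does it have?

56

A prism on an n-gon has two n-gon bases and n rectangular sides: V = 2·54 = 108, E = 3·54 = 162, F = 54 + 2 = 56.
Check: V − E + F = 108 − 162 + 56 = 2.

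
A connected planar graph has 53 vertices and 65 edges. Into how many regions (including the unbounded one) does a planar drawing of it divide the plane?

14

Euler's formula for a connected plane graph: V − E + F = 2, so F = 2 − 53 + 65 = 14.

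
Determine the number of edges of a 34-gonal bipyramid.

A bipyramid over an n-gon has 2n triangular faces and n + 2 vertices: V = 34 + 2 = 36, E = 3·34 = 102, F = 2·34 = 68.
Check: V − E + F = 36 − 102 + 68 = 2.

102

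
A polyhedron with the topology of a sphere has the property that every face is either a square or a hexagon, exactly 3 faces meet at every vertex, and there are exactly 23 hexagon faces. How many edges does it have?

81

Let x be the number of squares; then F = 23 + x.
Edge–face incidences: 2E = 6·23 + 4·x = 138 + 4x.
Every vertex has degree 3, so 3V = 2E.
Euler: V − E + F = 2 ⇒ (2E)/3 − E + (23 + x) = 2.
Multiply by 6: 2·(2E) − 3·(2E) + 6·(23 + x) = 12, i.e. 138 + 6x − (138 + 4x) = 12.
Collecting terms: 2x = 12, so x = 6.
Then 2E = 138 + 4·6 = 162, so E = 81, V = 2E/3 = 54, F = 23 + 6 = 29.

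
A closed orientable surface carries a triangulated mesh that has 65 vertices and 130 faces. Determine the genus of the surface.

1

Every face is a triangle, so 2E = 3·130 = 390, giving E = 195.
χ = V − E + F = 65 − 195 + 130 = 0.
For a closed orientable surface χ = 2 − 2g, so g = (2 − (0))/2 = 1.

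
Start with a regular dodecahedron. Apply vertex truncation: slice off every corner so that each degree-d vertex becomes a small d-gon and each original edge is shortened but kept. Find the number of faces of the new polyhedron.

The base solid has V = 20, E = 30, F = 12.
Truncation replaces each original edge-end by a new vertex, so V′ = 2E = 60.
Each original edge survives, and each old vertex of degree d contributes d new edges; summing degrees gives Σd = 2E, so E′ = E + 2E = 3E = 90.
Each original face survives and each original vertex becomes one new face: F′ = F + V = 32.

32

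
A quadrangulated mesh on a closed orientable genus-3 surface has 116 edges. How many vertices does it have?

χ = 2 − 2·3 = -4, and every face is a square so 4F = 2E.
F = 2E/4 = 58. Then V = -4 + E − F = -4 + 116 − 58 = 54.

54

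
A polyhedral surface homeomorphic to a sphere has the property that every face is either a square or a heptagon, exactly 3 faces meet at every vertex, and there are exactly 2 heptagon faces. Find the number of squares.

Let x be the number of squares; then F = 2 + x.
Edge–face incidences: 2E = 7·2 + 4·x = 14 + 4x.
Every vertex has degree 3, so 3V = 2E.
Euler: V − E + F = 2 ⇒ (2E)/3 − E + (2 + x) = 2.
Multiply by 6: 2·(2E) − 3·(2E) + 6·(2 + x) = 12, i.e. 12 + 6x − (14 + 4x) = 12.
Collecting terms: 2x − 2 = 12, so 2x = 14, so x = 7.
Then 2E = 14 + 4·7 = 42, so E = 21, V = 2E/3 = 14, F = 2 + 7 = 9.

7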